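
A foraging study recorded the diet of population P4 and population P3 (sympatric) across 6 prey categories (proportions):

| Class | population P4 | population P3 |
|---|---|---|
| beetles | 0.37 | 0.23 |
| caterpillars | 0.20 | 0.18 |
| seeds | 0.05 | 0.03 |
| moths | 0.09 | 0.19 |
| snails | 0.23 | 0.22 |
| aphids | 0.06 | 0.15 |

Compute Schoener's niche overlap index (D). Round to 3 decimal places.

0.810

Σ|p₁ᵢ − p₂ᵢ| = 0.14 + 0.02 + 0.02 + 0.10 + 0.01 + 0.09 = 0.38
D = 1 − ½ × 0.38 = 1 − 0.190 = 0.81000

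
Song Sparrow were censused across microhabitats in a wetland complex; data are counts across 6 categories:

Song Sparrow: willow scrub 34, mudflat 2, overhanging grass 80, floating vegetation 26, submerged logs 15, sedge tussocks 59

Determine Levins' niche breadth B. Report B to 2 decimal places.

Proportions for Song Sparrow (n=216): 34/216=0.1574, 2/216=0.0093, 80/216=0.3704, 26/216=0.1204, 15/216=0.0694, 59/216=0.2731
Σpᵢ² = 0.1574² + 0.0093² + 0.3704² + 0.1204² + 0.0694² + 0.2731² = 0.024775 + 0.000086 + 0.137196 + 0.014496 + 0.004816 + 0.074584 = 0.255953
B = 1 / 0.255953 = 3.9070

3.91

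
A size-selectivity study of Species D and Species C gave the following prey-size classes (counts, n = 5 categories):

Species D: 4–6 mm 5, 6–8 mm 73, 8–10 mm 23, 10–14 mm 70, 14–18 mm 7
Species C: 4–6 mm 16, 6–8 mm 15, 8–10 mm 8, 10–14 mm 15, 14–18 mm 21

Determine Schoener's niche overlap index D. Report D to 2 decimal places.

0.57

Proportions for Species D (n=178): 5/178=0.0281, 73/178=0.4101, 23/178=0.1292, 70/178=0.3933, 7/178=0.0393
Proportions for Species C (n=75): 16/75=0.2133, 15/75=0.2000, 8/75=0.1067, 15/75=0.2000, 21/75=0.2800
Σ|p₁ᵢ − p₂ᵢ| = 0.1852 + 0.2101 + 0.0225 + 0.1933 + 0.2407 = 0.8518
D = 1 − ½ × 0.8518 = 1 − 0.42590 = 0.57410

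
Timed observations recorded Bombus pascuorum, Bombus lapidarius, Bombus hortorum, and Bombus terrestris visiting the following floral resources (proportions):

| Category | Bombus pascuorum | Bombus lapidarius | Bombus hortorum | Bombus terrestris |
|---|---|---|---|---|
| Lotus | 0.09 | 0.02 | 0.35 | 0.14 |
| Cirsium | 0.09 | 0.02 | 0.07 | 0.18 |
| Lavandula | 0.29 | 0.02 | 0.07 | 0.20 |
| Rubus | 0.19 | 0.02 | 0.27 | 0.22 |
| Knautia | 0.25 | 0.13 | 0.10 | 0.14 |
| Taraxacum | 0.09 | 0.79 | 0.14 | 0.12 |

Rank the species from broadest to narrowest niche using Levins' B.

Σp_pascᵢ² = 0.09² + 0.09² + 0.29² + 0.19² + 0.25² + 0.09² = 0.0081 + 0.0081 + 0.0841 + 0.0361 + 0.0625 + 0.0081 = 0.2070
B_pasc = 1 / 0.2070 = 4.8309
Σp_lapiᵢ² = 0.02² + 0.02² + 0.02² + 0.02² + 0.13² + 0.79² = 0.0004 + 0.0004 + 0.0004 + 0.0004 + 0.0169 + 0.6241 = 0.6426
B_lapi = 1 / 0.6426 = 1.5562
Σp_hortᵢ² = 0.35² + 0.07² + 0.07² + 0.27² + 0.10² + 0.14² = 0.1225 + 0.0049 + 0.0049 + 0.0729 + 0.0100 + 0.0196 = 0.2348
B_hort = 1 / 0.2348 = 4.2589
Σp_terrᵢ² = 0.14² + 0.18² + 0.20² + 0.22² + 0.14² + 0.12² = 0.0196 + 0.0324 + 0.0400 + 0.0484 + 0.0196 + 0.0144 = 0.1744
B_terr = 1 / 0.1744 = 5.7339
Ranking by B (broadest → narrowest): Bombus terrestris (5.73) > Bombus pascuorum (4.83) > Bombus hortorum (4.26) > Bombus lapidarius (1.56)

Bombus terrestris > Bombus pascuorum > Bombus hortorum > Bombus lapidarius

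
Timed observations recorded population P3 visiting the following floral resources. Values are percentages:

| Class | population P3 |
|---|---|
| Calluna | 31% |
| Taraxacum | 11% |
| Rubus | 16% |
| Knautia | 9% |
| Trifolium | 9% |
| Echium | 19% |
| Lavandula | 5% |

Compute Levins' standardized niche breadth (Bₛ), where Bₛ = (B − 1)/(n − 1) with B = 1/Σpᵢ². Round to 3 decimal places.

Convert percentages to proportions (divide by 100).
Σpᵢ² = 0.31² + 0.11² + 0.16² + 0.09² + 0.09² + 0.19² + 0.05² = 0.0961 + 0.0121 + 0.0256 + 0.0081 + 0.0081 + 0.0361 + 0.0025 = 0.1886
B = 1 / 0.1886 = 5.30223
Bₛ = (B − 1)/(n − 1) = (5.30223 − 1)/(7 − 1) = 4.30223/6 = 0.71704

0.717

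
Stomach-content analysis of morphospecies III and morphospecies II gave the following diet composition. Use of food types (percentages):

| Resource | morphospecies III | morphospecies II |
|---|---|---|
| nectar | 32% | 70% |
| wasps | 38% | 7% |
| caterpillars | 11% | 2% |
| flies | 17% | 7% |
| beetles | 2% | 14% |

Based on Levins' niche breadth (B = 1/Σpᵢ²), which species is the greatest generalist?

Convert percentages to proportions (divide by 100).
Σp_IIIᵢ² = 0.32² + 0.38² + 0.11² + 0.17² + 0.02² = 0.1024 + 0.1444 + 0.0121 + 0.0289 + 0.0004 = 0.2882
B_III = 1 / 0.2882 = 3.4698
Σp_IIᵢ² = 0.70² + 0.07² + 0.02² + 0.07² + 0.14² = 0.4900 + 0.0049 + 0.0004 + 0.0049 + 0.0196 = 0.5198
B_II = 1 / 0.5198 = 1.9238
Highest B → broadest niche (most generalist): morphospecies III (B = 3.47).

morphospecies III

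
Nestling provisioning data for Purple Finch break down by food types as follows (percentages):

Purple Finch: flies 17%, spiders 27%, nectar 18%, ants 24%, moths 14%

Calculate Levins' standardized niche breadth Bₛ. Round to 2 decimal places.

0.93

Convert percentages to proportions (divide by 100).
Σpᵢ² = 0.17² + 0.27² + 0.18² + 0.24² + 0.14² = 0.0289 + 0.0729 + 0.0324 + 0.0576 + 0.0196 = 0.2114
B = 1 / 0.2114 = 4.7304
Bₛ = (B − 1)/(n − 1) = (4.7304 − 1)/(5 − 1) = 3.7304/4 = 0.9326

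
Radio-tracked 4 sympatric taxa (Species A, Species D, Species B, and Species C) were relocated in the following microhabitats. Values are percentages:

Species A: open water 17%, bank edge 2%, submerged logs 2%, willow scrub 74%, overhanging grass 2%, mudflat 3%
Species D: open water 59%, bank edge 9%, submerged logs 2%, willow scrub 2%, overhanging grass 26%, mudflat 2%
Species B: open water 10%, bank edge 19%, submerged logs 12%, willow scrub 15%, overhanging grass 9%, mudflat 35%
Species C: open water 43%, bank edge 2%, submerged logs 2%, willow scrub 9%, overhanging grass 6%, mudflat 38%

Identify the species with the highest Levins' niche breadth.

Convert percentages to proportions (divide by 100).
Σp_Aᵢ² = 0.17² + 0.02² + 0.02² + 0.74² + 0.02² + 0.03² = 0.0289 + 0.0004 + 0.0004 + 0.5476 + 0.0004 + 0.0009 = 0.5786
B_A = 1 / 0.5786 = 1.7283
Σp_Dᵢ² = 0.59² + 0.09² + 0.02² + 0.02² + 0.26² + 0.02² = 0.3481 + 0.0081 + 0.0004 + 0.0004 + 0.0676 + 0.0004 = 0.4250
B_D = 1 / 0.4250 = 2.3529
Σp_Bᵢ² = 0.10² + 0.19² + 0.12² + 0.15² + 0.09² + 0.35² = 0.0100 + 0.0361 + 0.0144 + 0.0225 + 0.0081 + 0.1225 = 0.2136
B_B = 1 / 0.2136 = 4.6816
Σp_Cᵢ² = 0.43² + 0.02² + 0.02² + 0.09² + 0.06² + 0.38² = 0.1849 + 0.0004 + 0.0004 + 0.0081 + 0.0036 + 0.1444 = 0.3418
B_C = 1 / 0.3418 = 2.9257
Highest B → broadest niche (most generalist): Species B (B = 4.68).

Species B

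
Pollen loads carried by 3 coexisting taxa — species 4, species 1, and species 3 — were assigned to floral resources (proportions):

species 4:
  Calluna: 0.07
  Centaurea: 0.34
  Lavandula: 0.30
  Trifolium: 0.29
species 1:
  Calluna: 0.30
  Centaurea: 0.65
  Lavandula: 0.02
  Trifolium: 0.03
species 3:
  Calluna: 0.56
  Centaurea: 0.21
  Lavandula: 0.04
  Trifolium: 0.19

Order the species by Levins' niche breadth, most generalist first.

Σp_4ᵢ² = 0.07² + 0.34² + 0.30² + 0.29² = 0.0049 + 0.1156 + 0.0900 + 0.0841 = 0.2946
B_4 = 1 / 0.2946 = 3.3944
Σp_1ᵢ² = 0.30² + 0.65² + 0.02² + 0.03² = 0.0900 + 0.4225 + 0.0004 + 0.0009 = 0.5138
B_1 = 1 / 0.5138 = 1.9463
Σp_3ᵢ² = 0.56² + 0.21² + 0.04² + 0.19² = 0.3136 + 0.0441 + 0.0016 + 0.0361 = 0.3954
B_3 = 1 / 0.3954 = 2.5291
Ranking by B (broadest → narrowest): species 4 (3.39) > species 3 (2.53) > species 1 (1.95)

species 4 > species 3 > species 1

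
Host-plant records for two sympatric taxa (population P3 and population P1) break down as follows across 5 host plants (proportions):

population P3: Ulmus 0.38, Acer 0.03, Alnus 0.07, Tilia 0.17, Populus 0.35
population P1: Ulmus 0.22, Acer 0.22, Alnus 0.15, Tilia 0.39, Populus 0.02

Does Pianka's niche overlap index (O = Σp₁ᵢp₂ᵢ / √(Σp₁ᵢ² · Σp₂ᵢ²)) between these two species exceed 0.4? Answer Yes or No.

Yes

Σ p₁ᵢp₂ᵢ = 0.0836 + 0.0066 + 0.0105 + 0.0663 + 0.0070 = 0.1740
Σp_1ᵢ² = 0.38² + 0.03² + 0.07² + 0.17² + 0.35² = 0.1444 + 0.0009 + 0.0049 + 0.0289 + 0.1225 = 0.3016
Σp_2ᵢ² = 0.22² + 0.22² + 0.15² + 0.39² + 0.02² = 0.0484 + 0.0484 + 0.0225 + 0.1521 + 0.0004 = 0.2718
O = 0.1740 / √(0.3016 × 0.2718) = 0.1740 / 0.28631 = 0.6077
O = 0.6077 > 0.4 → Yes.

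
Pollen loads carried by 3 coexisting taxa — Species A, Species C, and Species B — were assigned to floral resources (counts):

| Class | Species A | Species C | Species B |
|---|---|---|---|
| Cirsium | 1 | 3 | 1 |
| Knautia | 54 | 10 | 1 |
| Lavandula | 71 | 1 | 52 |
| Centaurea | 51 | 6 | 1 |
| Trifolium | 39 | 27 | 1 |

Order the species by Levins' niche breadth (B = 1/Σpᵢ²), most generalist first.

Species A > Species C > Species B

Proportions for Species A (n=216): 1/216=0.0046, 54/216=0.2500, 71/216=0.3287, 51/216=0.2361, 39/216=0.1806
Proportions for Species C (n=47): 3/47=0.0638, 10/47=0.2128, 1/47=0.0213, 6/47=0.1277, 27/47=0.5745
Proportions for Species B (n=56): 1/56=0.0179, 1/56=0.0179, 52/56=0.9286, 1/56=0.0179, 1/56=0.0179
Σp_Aᵢ² = 0.0046² + 0.2500² + 0.3287² + 0.2361² + 0.1806² = 0.000021 + 0.062500 + 0.108044 + 0.055743 + 0.032616 = 0.258924
B_A = 1 / 0.258924 = 3.8621
Σp_Cᵢ² = 0.0638² + 0.2128² + 0.0213² + 0.1277² + 0.5745² = 0.004070 + 0.045284 + 0.000454 + 0.016307 + 0.330050 = 0.396165
B_C = 1 / 0.396165 = 2.5242
Σp_Bᵢ² = 0.0179² + 0.0179² + 0.9286² + 0.0179² + 0.0179² = 0.000320 + 0.000320 + 0.862298 + 0.000320 + 0.000320 = 0.863578
B_B = 1 / 0.863578 = 1.1580
Ranking by B (broadest → narrowest): Species A (3.86) > Species C (2.52) > Species B (1.16)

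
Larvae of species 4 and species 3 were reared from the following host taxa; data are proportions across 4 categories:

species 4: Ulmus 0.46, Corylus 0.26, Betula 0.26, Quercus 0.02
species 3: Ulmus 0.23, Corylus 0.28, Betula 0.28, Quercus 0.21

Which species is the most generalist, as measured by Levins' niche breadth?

Σp_4ᵢ² = 0.46² + 0.26² + 0.26² + 0.02² = 0.2116 + 0.0676 + 0.0676 + 0.0004 = 0.3472
B_4 = 1 / 0.3472 = 2.8802
Σp_3ᵢ² = 0.23² + 0.28² + 0.28² + 0.21² = 0.0529 + 0.0784 + 0.0784 + 0.0441 = 0.2538
B_3 = 1 / 0.2538 = 3.9401
Highest B → broadest niche (most generalist): species 3 (B = 3.94).

species 3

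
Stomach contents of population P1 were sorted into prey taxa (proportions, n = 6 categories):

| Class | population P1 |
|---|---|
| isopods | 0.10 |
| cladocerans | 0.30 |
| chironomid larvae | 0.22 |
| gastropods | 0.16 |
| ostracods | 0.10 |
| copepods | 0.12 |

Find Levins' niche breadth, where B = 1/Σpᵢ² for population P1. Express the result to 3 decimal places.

Σpᵢ² = 0.10² + 0.30² + 0.22² + 0.16² + 0.10² + 0.12² = 0.0100 + 0.0900 + 0.0484 + 0.0256 + 0.0100 + 0.0144 = 0.1984
B = 1 / 0.1984 = 5.04032

5.040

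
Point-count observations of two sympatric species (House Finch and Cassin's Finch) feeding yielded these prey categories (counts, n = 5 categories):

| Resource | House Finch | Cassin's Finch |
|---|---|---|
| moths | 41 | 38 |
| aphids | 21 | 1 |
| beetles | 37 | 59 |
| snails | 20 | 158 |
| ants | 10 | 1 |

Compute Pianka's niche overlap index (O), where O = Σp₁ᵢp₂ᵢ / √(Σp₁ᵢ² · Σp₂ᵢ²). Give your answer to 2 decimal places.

0.63

Proportions for House Finch (n=129): 41/129=0.3178, 21/129=0.1628, 37/129=0.2868, 20/129=0.1550, 10/129=0.0775
Proportions for Cassin's Finch (n=257): 38/257=0.1479, 1/257=0.0039, 59/257=0.2296, 158/257=0.6148, 1/257=0.0039
Σ p₁ᵢp₂ᵢ = 0.047003 + 0.000635 + 0.065849 + 0.095294 + 0.000302 = 0.209083
Σp_1ᵢ² = 0.3178² + 0.1628² + 0.2868² + 0.1550² + 0.0775² = 0.100997 + 0.026504 + 0.082254 + 0.024025 + 0.006006 = 0.239786
Σp_2ᵢ² = 0.1479² + 0.0039² + 0.2296² + 0.6148² + 0.0039² = 0.021874 + 0.000015 + 0.052716 + 0.377979 + 0.000015 = 0.452599
O = 0.209083 / √(0.239786 × 0.452599) = 0.209083 / 0.3294342 = 0.6347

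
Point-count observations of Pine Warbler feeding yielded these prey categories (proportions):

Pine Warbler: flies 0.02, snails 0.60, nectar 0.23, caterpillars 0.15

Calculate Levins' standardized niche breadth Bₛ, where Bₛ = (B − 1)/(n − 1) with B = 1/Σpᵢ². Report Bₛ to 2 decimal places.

Σpᵢ² = 0.02² + 0.60² + 0.23² + 0.15² = 0.0004 + 0.3600 + 0.0529 + 0.0225 = 0.4358
B = 1 / 0.4358 = 2.2946
Bₛ = (B − 1)/(n − 1) = (2.2946 − 1)/(4 − 1) = 1.2946/3 = 0.4315

0.43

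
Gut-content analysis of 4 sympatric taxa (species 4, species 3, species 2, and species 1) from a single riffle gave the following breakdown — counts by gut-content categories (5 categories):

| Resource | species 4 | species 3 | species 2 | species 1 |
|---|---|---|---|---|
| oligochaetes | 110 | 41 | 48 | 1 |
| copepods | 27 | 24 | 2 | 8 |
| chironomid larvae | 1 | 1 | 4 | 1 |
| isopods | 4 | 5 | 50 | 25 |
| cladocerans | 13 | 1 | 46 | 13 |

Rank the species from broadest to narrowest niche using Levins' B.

Proportions for species 4 (n=155): 110/155=0.7097, 27/155=0.1742, 1/155=0.0065, 4/155=0.0258, 13/155=0.0839
Proportions for species 3 (n=72): 41/72=0.5694, 24/72=0.3333, 1/72=0.0139, 5/72=0.0694, 1/72=0.0139
Proportions for species 2 (n=150): 48/150=0.3200, 2/150=0.0133, 4/150=0.0267, 50/150=0.3333, 46/150=0.3067
Proportions for species 1 (n=48): 1/48=0.0208, 8/48=0.1667, 1/48=0.0208, 25/48=0.5208, 13/48=0.2708
Σp_4ᵢ² = 0.7097² + 0.1742² + 0.0065² + 0.0258² + 0.0839² = 0.503674 + 0.030346 + 0.000042 + 0.000666 + 0.007039 = 0.541767
B_4 = 1 / 0.541767 = 1.8458
Σp_3ᵢ² = 0.5694² + 0.3333² + 0.0139² + 0.0694² + 0.0139² = 0.324216 + 0.111089 + 0.000193 + 0.004816 + 0.000193 = 0.440507
B_3 = 1 / 0.440507 = 2.2701
Σp_2ᵢ² = 0.3200² + 0.0133² + 0.0267² + 0.3333² + 0.3067² = 0.102400 + 0.000177 + 0.000713 + 0.111089 + 0.094065 = 0.308444
B_2 = 1 / 0.308444 = 3.2421
Σp_1ᵢ² = 0.0208² + 0.1667² + 0.0208² + 0.5208² + 0.2708² = 0.000433 + 0.027789 + 0.000433 + 0.271233 + 0.073333 = 0.373221
B_1 = 1 / 0.373221 = 2.6794
Ranking by B (broadest → narrowest): species 2 (3.24) > species 1 (2.68) > species 3 (2.27) > species 4 (1.85)

species 2 > species 1 > species 3 > species 4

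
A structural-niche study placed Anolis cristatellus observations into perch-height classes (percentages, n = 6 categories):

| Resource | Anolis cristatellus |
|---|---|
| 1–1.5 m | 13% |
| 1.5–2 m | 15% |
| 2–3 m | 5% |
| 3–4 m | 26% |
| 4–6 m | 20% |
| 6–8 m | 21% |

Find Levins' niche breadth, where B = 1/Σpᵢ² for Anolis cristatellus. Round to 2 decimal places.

5.17

Convert percentages to proportions (divide by 100).
Σpᵢ² = 0.13² + 0.15² + 0.05² + 0.26² + 0.20² + 0.21² = 0.0169 + 0.0225 + 0.0025 + 0.0676 + 0.0400 + 0.0441 = 0.1936
B = 1 / 0.1936 = 5.1653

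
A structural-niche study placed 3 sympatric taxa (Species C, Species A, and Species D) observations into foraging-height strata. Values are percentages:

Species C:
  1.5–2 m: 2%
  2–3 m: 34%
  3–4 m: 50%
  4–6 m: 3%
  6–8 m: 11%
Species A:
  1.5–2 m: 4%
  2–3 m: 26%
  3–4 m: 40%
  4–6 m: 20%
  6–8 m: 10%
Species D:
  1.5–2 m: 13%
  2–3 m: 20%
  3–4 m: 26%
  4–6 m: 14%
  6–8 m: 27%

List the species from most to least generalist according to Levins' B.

Convert percentages to proportions (divide by 100).
Σp_Cᵢ² = 0.02² + 0.34² + 0.50² + 0.03² + 0.11² = 0.0004 + 0.1156 + 0.2500 + 0.0009 + 0.0121 = 0.3790
B_C = 1 / 0.3790 = 2.6385
Σp_Aᵢ² = 0.04² + 0.26² + 0.40² + 0.20² + 0.10² = 0.0016 + 0.0676 + 0.1600 + 0.0400 + 0.0100 = 0.2792
B_A = 1 / 0.2792 = 3.5817
Σp_Dᵢ² = 0.13² + 0.20² + 0.26² + 0.14² + 0.27² = 0.0169 + 0.0400 + 0.0676 + 0.0196 + 0.0729 = 0.2170
B_D = 1 / 0.2170 = 4.6083
Ranking by B (broadest → narrowest): Species D (4.61) > Species A (3.58) > Species C (2.64)

Species D > Species A > Species C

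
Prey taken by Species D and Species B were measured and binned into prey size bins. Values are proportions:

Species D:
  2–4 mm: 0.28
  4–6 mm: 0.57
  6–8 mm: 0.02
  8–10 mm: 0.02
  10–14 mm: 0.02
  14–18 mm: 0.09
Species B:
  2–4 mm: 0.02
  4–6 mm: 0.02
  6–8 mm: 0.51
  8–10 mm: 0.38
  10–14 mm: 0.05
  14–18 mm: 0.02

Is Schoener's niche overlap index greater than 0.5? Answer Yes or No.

Σ|p₁ᵢ − p₂ᵢ| = 0.26 + 0.55 + 0.49 + 0.36 + 0.03 + 0.07 = 1.76
D = 1 − ½ × 1.76 = 1 − 0.880 = 0.1200
D = 0.1200 < 0.5 → No.

No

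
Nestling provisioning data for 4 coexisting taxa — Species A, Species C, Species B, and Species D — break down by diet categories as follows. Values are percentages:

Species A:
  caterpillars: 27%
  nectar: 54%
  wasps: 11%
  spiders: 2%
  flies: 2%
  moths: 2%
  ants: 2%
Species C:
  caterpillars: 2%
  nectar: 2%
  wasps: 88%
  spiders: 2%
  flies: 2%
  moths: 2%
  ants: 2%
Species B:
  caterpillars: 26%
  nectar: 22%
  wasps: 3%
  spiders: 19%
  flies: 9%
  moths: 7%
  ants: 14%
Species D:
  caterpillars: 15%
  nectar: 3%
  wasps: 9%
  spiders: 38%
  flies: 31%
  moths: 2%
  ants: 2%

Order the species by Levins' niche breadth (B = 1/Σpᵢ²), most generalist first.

Convert percentages to proportions (divide by 100).
Σp_Aᵢ² = 0.27² + 0.54² + 0.11² + 0.02² + 0.02² + 0.02² + 0.02² = 0.0729 + 0.2916 + 0.0121 + 0.0004 + 0.0004 + 0.0004 + 0.0004 = 0.3782
B_A = 1 / 0.3782 = 2.6441
Σp_Cᵢ² = 0.02² + 0.02² + 0.88² + 0.02² + 0.02² + 0.02² + 0.02² = 0.0004 + 0.0004 + 0.7744 + 0.0004 + 0.0004 + 0.0004 + 0.0004 = 0.7768
B_C = 1 / 0.7768 = 1.2873
Σp_Bᵢ² = 0.26² + 0.22² + 0.03² + 0.19² + 0.09² + 0.07² + 0.14² = 0.0676 + 0.0484 + 0.0009 + 0.0361 + 0.0081 + 0.0049 + 0.0196 = 0.1856
B_B = 1 / 0.1856 = 5.3879
Σp_Dᵢ² = 0.15² + 0.03² + 0.09² + 0.38² + 0.31² + 0.02² + 0.02² = 0.0225 + 0.0009 + 0.0081 + 0.1444 + 0.0961 + 0.0004 + 0.0004 = 0.2728
B_D = 1 / 0.2728 = 3.6657
Ranking by B (broadest → narrowest): Species B (5.39) > Species D (3.67) > Species A (2.64) > Species C (1.29)

Species B > Species D > Species A > Species C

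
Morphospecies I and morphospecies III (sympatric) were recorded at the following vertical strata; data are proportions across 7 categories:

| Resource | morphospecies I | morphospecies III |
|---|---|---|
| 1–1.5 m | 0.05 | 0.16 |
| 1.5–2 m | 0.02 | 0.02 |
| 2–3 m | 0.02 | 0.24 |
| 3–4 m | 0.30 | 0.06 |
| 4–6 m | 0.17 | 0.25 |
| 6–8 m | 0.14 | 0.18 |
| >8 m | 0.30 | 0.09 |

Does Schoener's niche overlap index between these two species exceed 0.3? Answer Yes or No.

Σ|p₁ᵢ − p₂ᵢ| = 0.11 + 0.00 + 0.22 + 0.24 + 0.08 + 0.04 + 0.21 = 0.90
D = 1 − ½ × 0.90 = 1 − 0.450 = 0.5500
D = 0.5500 > 0.3 → Yes.

Yes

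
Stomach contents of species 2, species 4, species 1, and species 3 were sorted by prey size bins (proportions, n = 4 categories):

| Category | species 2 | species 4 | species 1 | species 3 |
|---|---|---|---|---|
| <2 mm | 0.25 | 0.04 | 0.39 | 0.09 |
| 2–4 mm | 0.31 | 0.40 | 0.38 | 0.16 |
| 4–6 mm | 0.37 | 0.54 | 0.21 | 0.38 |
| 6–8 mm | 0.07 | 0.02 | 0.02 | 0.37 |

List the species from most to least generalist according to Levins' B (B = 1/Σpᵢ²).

Σp_2ᵢ² = 0.25² + 0.31² + 0.37² + 0.07² = 0.0625 + 0.0961 + 0.1369 + 0.0049 = 0.3004
B_2 = 1 / 0.3004 = 3.3289
Σp_4ᵢ² = 0.04² + 0.40² + 0.54² + 0.02² = 0.0016 + 0.1600 + 0.2916 + 0.0004 = 0.4536
B_4 = 1 / 0.4536 = 2.2046
Σp_1ᵢ² = 0.39² + 0.38² + 0.21² + 0.02² = 0.1521 + 0.1444 + 0.0441 + 0.0004 = 0.3410
B_1 = 1 / 0.3410 = 2.9326
Σp_3ᵢ² = 0.09² + 0.16² + 0.38² + 0.37² = 0.0081 + 0.0256 + 0.1444 + 0.1369 = 0.3150
B_3 = 1 / 0.3150 = 3.1746
Ranking by B (broadest → narrowest): species 2 (3.33) > species 3 (3.17) > species 1 (2.93) > species 4 (2.20)

species 2 > species 3 > species 1 > species 4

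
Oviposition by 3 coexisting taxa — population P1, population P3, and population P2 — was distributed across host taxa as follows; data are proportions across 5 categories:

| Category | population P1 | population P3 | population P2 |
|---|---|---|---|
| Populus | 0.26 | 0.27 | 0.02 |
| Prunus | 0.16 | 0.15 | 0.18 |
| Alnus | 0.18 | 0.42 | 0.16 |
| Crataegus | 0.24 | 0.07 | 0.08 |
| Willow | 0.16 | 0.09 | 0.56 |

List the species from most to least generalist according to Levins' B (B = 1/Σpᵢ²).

Σp_P1ᵢ² = 0.26² + 0.16² + 0.18² + 0.24² + 0.16² = 0.0676 + 0.0256 + 0.0324 + 0.0576 + 0.0256 = 0.2088
B_P1 = 1 / 0.2088 = 4.7893
Σp_P3ᵢ² = 0.27² + 0.15² + 0.42² + 0.07² + 0.09² = 0.0729 + 0.0225 + 0.1764 + 0.0049 + 0.0081 = 0.2848
B_P3 = 1 / 0.2848 = 3.5112
Σp_P2ᵢ² = 0.02² + 0.18² + 0.16² + 0.08² + 0.56² = 0.0004 + 0.0324 + 0.0256 + 0.0064 + 0.3136 = 0.3784
B_P2 = 1 / 0.3784 = 2.6427
Ranking by B (broadest → narrowest): population P1 (4.79) > population P3 (3.51) > population P2 (2.64)

population P1 > population P3 > population P2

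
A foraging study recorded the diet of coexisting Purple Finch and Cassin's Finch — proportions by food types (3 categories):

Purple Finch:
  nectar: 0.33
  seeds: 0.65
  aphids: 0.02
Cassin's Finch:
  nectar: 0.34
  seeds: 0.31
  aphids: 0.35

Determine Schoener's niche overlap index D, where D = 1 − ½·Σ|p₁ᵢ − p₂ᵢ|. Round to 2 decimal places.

0.66

Σ|p₁ᵢ − p₂ᵢ| = 0.01 + 0.34 + 0.33 = 0.68
D = 1 − ½ × 0.68 = 1 − 0.340 = 0.6600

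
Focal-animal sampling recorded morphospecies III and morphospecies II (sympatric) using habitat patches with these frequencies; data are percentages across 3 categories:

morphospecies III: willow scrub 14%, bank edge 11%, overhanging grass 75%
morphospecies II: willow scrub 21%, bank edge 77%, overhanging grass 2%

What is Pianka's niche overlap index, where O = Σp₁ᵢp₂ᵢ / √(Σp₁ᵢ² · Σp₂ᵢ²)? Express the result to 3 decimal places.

Convert percentages to proportions (divide by 100).
Σ p₁ᵢp₂ᵢ = 0.0294 + 0.0847 + 0.0150 = 0.1291
Σp_1ᵢ² = 0.14² + 0.11² + 0.75² = 0.0196 + 0.0121 + 0.5625 = 0.5942
Σp_2ᵢ² = 0.21² + 0.77² + 0.02² = 0.0441 + 0.5929 + 0.0004 = 0.6374
O = 0.1291 / √(0.5942 × 0.6374) = 0.1291 / 0.615421 = 0.20978

0.210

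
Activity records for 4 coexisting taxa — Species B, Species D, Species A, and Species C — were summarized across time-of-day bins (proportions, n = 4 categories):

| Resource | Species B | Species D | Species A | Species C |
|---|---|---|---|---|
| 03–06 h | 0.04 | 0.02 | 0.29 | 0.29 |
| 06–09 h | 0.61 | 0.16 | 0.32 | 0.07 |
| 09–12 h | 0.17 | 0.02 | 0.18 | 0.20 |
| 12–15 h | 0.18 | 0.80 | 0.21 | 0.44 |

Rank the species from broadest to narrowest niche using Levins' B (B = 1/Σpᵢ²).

Σp_Bᵢ² = 0.04² + 0.61² + 0.17² + 0.18² = 0.0016 + 0.3721 + 0.0289 + 0.0324 = 0.4350
B_B = 1 / 0.4350 = 2.2989
Σp_Dᵢ² = 0.02² + 0.16² + 0.02² + 0.80² = 0.0004 + 0.0256 + 0.0004 + 0.6400 = 0.6664
B_D = 1 / 0.6664 = 1.5006
Σp_Aᵢ² = 0.29² + 0.32² + 0.18² + 0.21² = 0.0841 + 0.1024 + 0.0324 + 0.0441 = 0.2630
B_A = 1 / 0.2630 = 3.8023
Σp_Cᵢ² = 0.29² + 0.07² + 0.20² + 0.44² = 0.0841 + 0.0049 + 0.0400 + 0.1936 = 0.3226
B_C = 1 / 0.3226 = 3.0998
Ranking by B (broadest → narrowest): Species A (3.80) > Species C (3.10) > Species B (2.30) > Species D (1.50)

Species A > Species C > Species B > Species D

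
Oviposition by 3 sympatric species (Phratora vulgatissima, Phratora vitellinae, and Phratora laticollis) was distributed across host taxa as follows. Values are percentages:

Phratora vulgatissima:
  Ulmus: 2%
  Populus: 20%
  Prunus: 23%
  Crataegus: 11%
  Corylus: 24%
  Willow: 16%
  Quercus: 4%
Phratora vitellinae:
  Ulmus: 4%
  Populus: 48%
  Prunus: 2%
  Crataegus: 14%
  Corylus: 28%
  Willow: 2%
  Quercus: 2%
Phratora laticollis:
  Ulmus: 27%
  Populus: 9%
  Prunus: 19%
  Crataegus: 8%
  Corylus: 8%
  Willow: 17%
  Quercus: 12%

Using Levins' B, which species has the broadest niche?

Convert percentages to proportions (divide by 100).
Σp_vulgᵢ² = 0.02² + 0.20² + 0.23² + 0.11² + 0.24² + 0.16² + 0.04² = 0.0004 + 0.0400 + 0.0529 + 0.0121 + 0.0576 + 0.0256 + 0.0016 = 0.1902
B_vulg = 1 / 0.1902 = 5.2576
Σp_viteᵢ² = 0.04² + 0.48² + 0.02² + 0.14² + 0.28² + 0.02² + 0.02² = 0.0016 + 0.2304 + 0.0004 + 0.0196 + 0.0784 + 0.0004 + 0.0004 = 0.3312
B_vite = 1 / 0.3312 = 3.0193
Σp_latiᵢ² = 0.27² + 0.09² + 0.19² + 0.08² + 0.08² + 0.17² + 0.12² = 0.0729 + 0.0081 + 0.0361 + 0.0064 + 0.0064 + 0.0289 + 0.0144 = 0.1732
B_lati = 1 / 0.1732 = 5.7737
Highest B → broadest niche (most generalist): Phratora laticollis (B = 5.77).

Phratora laticollis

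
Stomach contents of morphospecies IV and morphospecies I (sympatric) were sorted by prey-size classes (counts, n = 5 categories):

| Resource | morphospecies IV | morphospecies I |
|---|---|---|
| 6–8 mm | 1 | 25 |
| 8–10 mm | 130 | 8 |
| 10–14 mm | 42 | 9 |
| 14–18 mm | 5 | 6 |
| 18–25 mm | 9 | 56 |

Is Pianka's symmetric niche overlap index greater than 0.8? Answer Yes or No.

Proportions for morphospecies IV (n=187): 1/187=0.0053, 130/187=0.6952, 42/187=0.2246, 5/187=0.0267, 9/187=0.0481
Proportions for morphospecies I (n=104): 25/104=0.2404, 8/104=0.0769, 9/104=0.0865, 6/104=0.0577, 56/104=0.5385
Σ p₁ᵢp₂ᵢ = 0.001274 + 0.053461 + 0.019428 + 0.001541 + 0.025902 = 0.101606
Σp_1ᵢ² = 0.0053² + 0.6952² + 0.2246² + 0.0267² + 0.0481² = 0.000028 + 0.483303 + 0.050445 + 0.000713 + 0.002314 = 0.536803
Σp_2ᵢ² = 0.2404² + 0.0769² + 0.0865² + 0.0577² + 0.5385² = 0.057792 + 0.005914 + 0.007482 + 0.003329 + 0.289982 = 0.364499
O = 0.101606 / √(0.536803 × 0.364499) = 0.101606 / 0.4423394 = 0.2297
O = 0.2297 < 0.8 → No.

No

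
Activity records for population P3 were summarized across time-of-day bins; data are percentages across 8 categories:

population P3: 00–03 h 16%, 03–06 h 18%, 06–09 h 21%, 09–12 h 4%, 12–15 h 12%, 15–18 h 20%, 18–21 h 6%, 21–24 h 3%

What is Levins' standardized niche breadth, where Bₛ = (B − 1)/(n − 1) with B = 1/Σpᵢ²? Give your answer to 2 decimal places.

0.74

Convert percentages to proportions (divide by 100).
Σpᵢ² = 0.16² + 0.18² + 0.21² + 0.04² + 0.12² + 0.20² + 0.06² + 0.03² = 0.0256 + 0.0324 + 0.0441 + 0.0016 + 0.0144 + 0.0400 + 0.0036 + 0.0009 = 0.1626
B = 1 / 0.1626 = 6.1501
Bₛ = (B − 1)/(n − 1) = (6.1501 − 1)/(8 − 1) = 5.1501/7 = 0.7357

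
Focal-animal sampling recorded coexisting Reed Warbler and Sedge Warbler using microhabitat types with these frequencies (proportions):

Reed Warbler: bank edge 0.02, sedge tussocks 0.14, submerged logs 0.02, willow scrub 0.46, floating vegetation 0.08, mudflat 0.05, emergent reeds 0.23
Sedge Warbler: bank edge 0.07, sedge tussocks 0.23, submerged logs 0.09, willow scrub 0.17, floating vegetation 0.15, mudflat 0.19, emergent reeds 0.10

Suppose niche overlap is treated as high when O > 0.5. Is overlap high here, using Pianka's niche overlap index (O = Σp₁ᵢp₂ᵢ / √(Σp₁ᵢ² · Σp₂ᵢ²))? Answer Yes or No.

Yes

Σ p₁ᵢp₂ᵢ = 0.0014 + 0.0322 + 0.0018 + 0.0782 + 0.0120 + 0.0095 + 0.0230 = 0.1581
Σp_1ᵢ² = 0.02² + 0.14² + 0.02² + 0.46² + 0.08² + 0.05² + 0.23² = 0.0004 + 0.0196 + 0.0004 + 0.2116 + 0.0064 + 0.0025 + 0.0529 = 0.2938
Σp_2ᵢ² = 0.07² + 0.23² + 0.09² + 0.17² + 0.15² + 0.19² + 0.10² = 0.0049 + 0.0529 + 0.0081 + 0.0289 + 0.0225 + 0.0361 + 0.0100 = 0.1634
O = 0.1581 / √(0.2938 × 0.1634) = 0.1581 / 0.21910 = 0.7216
O = 0.7216 > 0.5 → Yes.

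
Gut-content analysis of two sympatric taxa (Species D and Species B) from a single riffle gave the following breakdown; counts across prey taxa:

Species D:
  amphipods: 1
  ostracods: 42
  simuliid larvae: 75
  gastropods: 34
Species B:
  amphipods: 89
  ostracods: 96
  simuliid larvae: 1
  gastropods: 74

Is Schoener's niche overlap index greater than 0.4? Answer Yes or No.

Proportions for Species D (n=152): 1/152=0.0066, 42/152=0.2763, 75/152=0.4934, 34/152=0.2237
Proportions for Species B (n=260): 89/260=0.3423, 96/260=0.3692, 1/260=0.0038, 74/260=0.2846
Σ|p₁ᵢ − p₂ᵢ| = 0.3357 + 0.0929 + 0.4896 + 0.0609 = 0.9791
D = 1 − ½ × 0.9791 = 1 − 0.48955 = 0.51045
D = 0.51045 > 0.4 → Yes.

Yes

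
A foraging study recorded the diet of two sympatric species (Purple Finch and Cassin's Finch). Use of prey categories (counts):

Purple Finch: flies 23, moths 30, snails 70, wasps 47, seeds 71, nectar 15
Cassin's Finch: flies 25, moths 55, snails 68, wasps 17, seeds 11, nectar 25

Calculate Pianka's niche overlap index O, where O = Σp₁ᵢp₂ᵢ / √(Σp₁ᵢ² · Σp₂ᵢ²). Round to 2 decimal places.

Proportions for Purple Finch (n=256): 23/256=0.0898, 30/256=0.1172, 70/256=0.2734, 47/256=0.1836, 71/256=0.2773, 15/256=0.0586
Proportions for Cassin's Finch (n=201): 25/201=0.1244, 55/201=0.2736, 68/201=0.3383, 17/201=0.0846, 11/201=0.0547, 25/201=0.1244
Σ p₁ᵢp₂ᵢ = 0.011171 + 0.032066 + 0.092491 + 0.015533 + 0.015168 + 0.007290 = 0.173719
Σp_1ᵢ² = 0.0898² + 0.1172² + 0.2734² + 0.1836² + 0.2773² + 0.0586² = 0.008064 + 0.013736 + 0.074748 + 0.033709 + 0.076895 + 0.003434 = 0.210586
Σp_2ᵢ² = 0.1244² + 0.2736² + 0.3383² + 0.0846² + 0.0547² + 0.1244² = 0.015475 + 0.074857 + 0.114447 + 0.007157 + 0.002992 + 0.015475 = 0.230403
O = 0.173719 / √(0.210586 × 0.230403) = 0.173719 / 0.2202718 = 0.7887

0.79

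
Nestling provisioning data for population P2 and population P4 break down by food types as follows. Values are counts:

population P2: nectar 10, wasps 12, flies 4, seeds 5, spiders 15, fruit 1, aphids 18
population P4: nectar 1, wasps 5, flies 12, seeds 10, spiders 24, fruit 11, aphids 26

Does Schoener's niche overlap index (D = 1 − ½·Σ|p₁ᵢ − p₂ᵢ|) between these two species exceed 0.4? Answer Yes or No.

Yes

Proportions for population P2 (n=65): 10/65=0.1538, 12/65=0.1846, 4/65=0.0615, 5/65=0.0769, 15/65=0.2308, 1/65=0.0154, 18/65=0.2769
Proportions for population P4 (n=89): 1/89=0.0112, 5/89=0.0562, 12/89=0.1348, 10/89=0.1124, 24/89=0.2697, 11/89=0.1236, 26/89=0.2921
Σ|p₁ᵢ − p₂ᵢ| = 0.1426 + 0.1284 + 0.0733 + 0.0355 + 0.0389 + 0.1082 + 0.0152 = 0.5421
D = 1 − ½ × 0.5421 = 1 − 0.27105 = 0.72895
D = 0.72895 > 0.4 → Yes.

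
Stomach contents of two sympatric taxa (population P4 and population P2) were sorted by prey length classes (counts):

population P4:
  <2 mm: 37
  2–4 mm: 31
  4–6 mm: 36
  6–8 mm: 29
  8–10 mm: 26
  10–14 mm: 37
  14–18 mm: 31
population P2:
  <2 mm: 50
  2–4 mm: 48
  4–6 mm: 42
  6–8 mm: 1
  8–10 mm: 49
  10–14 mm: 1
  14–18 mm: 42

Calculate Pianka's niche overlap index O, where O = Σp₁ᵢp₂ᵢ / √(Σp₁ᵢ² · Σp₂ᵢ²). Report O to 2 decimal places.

Proportions for population P4 (n=227): 37/227=0.1630, 31/227=0.1366, 36/227=0.1586, 29/227=0.1278, 26/227=0.1145, 37/227=0.1630, 31/227=0.1366
Proportions for population P2 (n=233): 50/233=0.2146, 48/233=0.2060, 42/233=0.1803, 1/233=0.0043, 49/233=0.2103, 1/233=0.0043, 42/233=0.1803
Σ p₁ᵢp₂ᵢ = 0.034980 + 0.028140 + 0.028596 + 0.000550 + 0.024079 + 0.000701 + 0.024629 = 0.141675
Σp_1ᵢ² = 0.1630² + 0.1366² + 0.1586² + 0.1278² + 0.1145² + 0.1630² + 0.1366² = 0.026569 + 0.018660 + 0.025154 + 0.016333 + 0.013110 + 0.026569 + 0.018660 = 0.145055
Σp_2ᵢ² = 0.2146² + 0.2060² + 0.1803² + 0.0043² + 0.2103² + 0.0043² + 0.1803² = 0.046053 + 0.042436 + 0.032508 + 0.000018 + 0.044226 + 0.000018 + 0.032508 = 0.197767
O = 0.141675 / √(0.145055 × 0.197767) = 0.141675 / 0.1693726 = 0.8365

0.84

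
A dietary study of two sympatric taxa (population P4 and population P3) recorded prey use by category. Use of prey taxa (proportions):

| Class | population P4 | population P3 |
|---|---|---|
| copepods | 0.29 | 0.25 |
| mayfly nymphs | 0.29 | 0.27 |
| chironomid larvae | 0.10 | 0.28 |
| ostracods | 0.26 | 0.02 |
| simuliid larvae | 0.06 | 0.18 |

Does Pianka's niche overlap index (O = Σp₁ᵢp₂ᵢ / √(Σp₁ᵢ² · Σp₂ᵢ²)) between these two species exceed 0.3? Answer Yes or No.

Yes

Σ p₁ᵢp₂ᵢ = 0.0725 + 0.0783 + 0.0280 + 0.0052 + 0.0108 = 0.1948
Σp_1ᵢ² = 0.29² + 0.29² + 0.10² + 0.26² + 0.06² = 0.0841 + 0.0841 + 0.0100 + 0.0676 + 0.0036 = 0.2494
Σp_2ᵢ² = 0.25² + 0.27² + 0.28² + 0.02² + 0.18² = 0.0625 + 0.0729 + 0.0784 + 0.0004 + 0.0324 = 0.2466
O = 0.1948 / √(0.2494 × 0.2466) = 0.1948 / 0.24800 = 0.7855
O = 0.7855 > 0.3 → Yes.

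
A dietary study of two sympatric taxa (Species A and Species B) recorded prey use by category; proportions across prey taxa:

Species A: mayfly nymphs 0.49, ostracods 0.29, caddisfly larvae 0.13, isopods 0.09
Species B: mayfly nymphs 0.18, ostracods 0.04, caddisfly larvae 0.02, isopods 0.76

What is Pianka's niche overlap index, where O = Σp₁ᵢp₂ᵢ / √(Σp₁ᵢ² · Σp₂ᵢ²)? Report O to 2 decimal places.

0.37

Σ p₁ᵢp₂ᵢ = 0.0882 + 0.0116 + 0.0026 + 0.0684 = 0.1708
Σp_1ᵢ² = 0.49² + 0.29² + 0.13² + 0.09² = 0.2401 + 0.0841 + 0.0169 + 0.0081 = 0.3492
Σp_2ᵢ² = 0.18² + 0.04² + 0.02² + 0.76² = 0.0324 + 0.0016 + 0.0004 + 0.5776 = 0.6120
O = 0.1708 / √(0.3492 × 0.6120) = 0.1708 / 0.46229 = 0.3695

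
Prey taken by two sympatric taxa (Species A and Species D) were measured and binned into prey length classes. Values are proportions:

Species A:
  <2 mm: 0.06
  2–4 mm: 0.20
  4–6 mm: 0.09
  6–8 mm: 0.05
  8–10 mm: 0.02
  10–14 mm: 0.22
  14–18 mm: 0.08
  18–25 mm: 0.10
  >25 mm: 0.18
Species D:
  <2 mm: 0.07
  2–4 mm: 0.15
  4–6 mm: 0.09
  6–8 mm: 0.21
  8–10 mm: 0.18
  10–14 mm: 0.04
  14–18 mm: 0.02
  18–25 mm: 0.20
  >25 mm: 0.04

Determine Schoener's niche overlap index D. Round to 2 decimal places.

Σ|p₁ᵢ − p₂ᵢ| = 0.01 + 0.05 + 0.00 + 0.16 + 0.16 + 0.18 + 0.06 + 0.10 + 0.14 = 0.86
D = 1 − ½ × 0.86 = 1 − 0.430 = 0.5700

0.57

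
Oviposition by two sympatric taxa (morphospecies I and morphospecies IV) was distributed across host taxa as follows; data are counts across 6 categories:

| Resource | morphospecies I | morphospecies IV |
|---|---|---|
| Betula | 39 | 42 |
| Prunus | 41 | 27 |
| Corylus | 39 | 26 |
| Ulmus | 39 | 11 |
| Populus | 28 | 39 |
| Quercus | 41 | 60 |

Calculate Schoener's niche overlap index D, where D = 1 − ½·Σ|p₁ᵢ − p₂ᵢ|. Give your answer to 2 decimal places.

Proportions for morphospecies I (n=227): 39/227=0.1718, 41/227=0.1806, 39/227=0.1718, 39/227=0.1718, 28/227=0.1233, 41/227=0.1806
Proportions for morphospecies IV (n=205): 42/205=0.2049, 27/205=0.1317, 26/205=0.1268, 11/205=0.0537, 39/205=0.1902, 60/205=0.2927
Σ|p₁ᵢ − p₂ᵢ| = 0.0331 + 0.0489 + 0.0450 + 0.1181 + 0.0669 + 0.1121 = 0.4241
D = 1 − ½ × 0.4241 = 1 − 0.21205 = 0.78795

0.79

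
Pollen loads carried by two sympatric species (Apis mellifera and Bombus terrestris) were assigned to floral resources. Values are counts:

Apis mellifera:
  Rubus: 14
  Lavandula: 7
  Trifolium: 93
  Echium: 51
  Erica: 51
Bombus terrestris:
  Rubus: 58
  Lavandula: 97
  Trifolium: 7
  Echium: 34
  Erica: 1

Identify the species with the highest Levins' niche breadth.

Apis mellifera

Proportions for Apis mellifera (n=216): 14/216=0.0648, 7/216=0.0324, 93/216=0.4306, 51/216=0.2361, 51/216=0.2361
Proportions for Bombus terrestris (n=197): 58/197=0.2944, 97/197=0.4924, 7/197=0.0355, 34/197=0.1726, 1/197=0.0051
Σp_mellᵢ² = 0.0648² + 0.0324² + 0.4306² + 0.2361² + 0.2361² = 0.004199 + 0.001050 + 0.185416 + 0.055743 + 0.055743 = 0.302151
B_mell = 1 / 0.302151 = 3.3096
Σp_terrᵢ² = 0.2944² + 0.4924² + 0.0355² + 0.1726² + 0.0051² = 0.086671 + 0.242458 + 0.001260 + 0.029791 + 0.000026 = 0.360206
B_terr = 1 / 0.360206 = 2.7762
Highest B → broadest niche (most generalist): Apis mellifera (B = 3.31).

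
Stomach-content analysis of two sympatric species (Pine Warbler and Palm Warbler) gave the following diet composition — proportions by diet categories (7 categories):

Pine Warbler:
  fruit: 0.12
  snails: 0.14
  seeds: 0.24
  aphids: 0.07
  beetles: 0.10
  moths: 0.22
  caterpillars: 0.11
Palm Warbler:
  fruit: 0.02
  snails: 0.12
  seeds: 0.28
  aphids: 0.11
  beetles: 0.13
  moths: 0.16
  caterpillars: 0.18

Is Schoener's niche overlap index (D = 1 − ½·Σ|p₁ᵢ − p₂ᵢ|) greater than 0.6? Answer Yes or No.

Yes

Σ|p₁ᵢ − p₂ᵢ| = 0.10 + 0.02 + 0.04 + 0.04 + 0.03 + 0.06 + 0.07 = 0.36
D = 1 − ½ × 0.36 = 1 − 0.180 = 0.8200
D = 0.8200 > 0.6 → Yes.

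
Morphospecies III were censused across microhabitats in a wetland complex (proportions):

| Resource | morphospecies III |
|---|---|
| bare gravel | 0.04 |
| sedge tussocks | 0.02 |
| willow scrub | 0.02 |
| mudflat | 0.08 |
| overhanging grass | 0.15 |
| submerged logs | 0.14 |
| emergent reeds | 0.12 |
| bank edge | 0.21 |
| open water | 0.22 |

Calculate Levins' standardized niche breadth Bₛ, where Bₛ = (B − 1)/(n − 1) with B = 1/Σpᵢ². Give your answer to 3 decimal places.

Σpᵢ² = 0.04² + 0.02² + 0.02² + 0.08² + 0.15² + 0.14² + 0.12² + 0.21² + 0.22² = 0.0016 + 0.0004 + 0.0004 + 0.0064 + 0.0225 + 0.0196 + 0.0144 + 0.0441 + 0.0484 = 0.1578
B = 1 / 0.1578 = 6.33714
Bₛ = (B − 1)/(n − 1) = (6.33714 − 1)/(9 − 1) = 5.33714/8 = 0.66714

0.667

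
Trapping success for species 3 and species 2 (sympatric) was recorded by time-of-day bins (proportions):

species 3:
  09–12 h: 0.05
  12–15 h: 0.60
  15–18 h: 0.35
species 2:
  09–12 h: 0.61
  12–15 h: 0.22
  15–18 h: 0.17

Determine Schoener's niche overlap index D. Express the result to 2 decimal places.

0.44

Σ|p₁ᵢ − p₂ᵢ| = 0.56 + 0.38 + 0.18 = 1.12
D = 1 − ½ × 1.12 = 1 − 0.560 = 0.4400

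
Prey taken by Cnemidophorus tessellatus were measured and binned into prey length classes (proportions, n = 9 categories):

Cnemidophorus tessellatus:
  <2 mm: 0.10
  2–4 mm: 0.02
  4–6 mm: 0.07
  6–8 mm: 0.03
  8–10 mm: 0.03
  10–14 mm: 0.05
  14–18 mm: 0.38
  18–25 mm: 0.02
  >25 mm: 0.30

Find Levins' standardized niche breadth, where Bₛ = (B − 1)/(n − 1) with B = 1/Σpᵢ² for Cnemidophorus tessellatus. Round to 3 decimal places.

Σpᵢ² = 0.10² + 0.02² + 0.07² + 0.03² + 0.03² + 0.05² + 0.38² + 0.02² + 0.30² = 0.0100 + 0.0004 + 0.0049 + 0.0009 + 0.0009 + 0.0025 + 0.1444 + 0.0004 + 0.0900 = 0.2544
B = 1 / 0.2544 = 3.93082
Bₛ = (B − 1)/(n − 1) = (3.93082 − 1)/(9 − 1) = 2.93082/8 = 0.36635

0.366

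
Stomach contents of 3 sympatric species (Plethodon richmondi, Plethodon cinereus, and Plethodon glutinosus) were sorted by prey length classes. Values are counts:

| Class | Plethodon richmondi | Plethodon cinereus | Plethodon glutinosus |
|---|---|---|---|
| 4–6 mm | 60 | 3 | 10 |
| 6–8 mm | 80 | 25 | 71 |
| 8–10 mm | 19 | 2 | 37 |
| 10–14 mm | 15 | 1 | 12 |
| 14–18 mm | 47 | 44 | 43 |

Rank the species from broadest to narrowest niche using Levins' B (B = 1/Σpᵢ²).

Proportions for Plethodon richmondi (n=221): 60/221=0.2715, 80/221=0.3620, 19/221=0.0860, 15/221=0.0679, 47/221=0.2127
Proportions for Plethodon cinereus (n=75): 3/75=0.0400, 25/75=0.3333, 2/75=0.0267, 1/75=0.0133, 44/75=0.5867
Proportions for Plethodon glutinosus (n=173): 10/173=0.0578, 71/173=0.4104, 37/173=0.2139, 12/173=0.0694, 43/173=0.2486
Σp_richᵢ² = 0.2715² + 0.3620² + 0.0860² + 0.0679² + 0.2127² = 0.073712 + 0.131044 + 0.007396 + 0.004610 + 0.045241 = 0.262003
B_rich = 1 / 0.262003 = 3.8168
Σp_cineᵢ² = 0.0400² + 0.3333² + 0.0267² + 0.0133² + 0.5867² = 0.001600 + 0.111089 + 0.000713 + 0.000177 + 0.344217 = 0.457796
B_cine = 1 / 0.457796 = 2.1844
Σp_glutᵢ² = 0.0578² + 0.4104² + 0.2139² + 0.0694² + 0.2486² = 0.003341 + 0.168428 + 0.045753 + 0.004816 + 0.061802 = 0.284140
B_glut = 1 / 0.284140 = 3.5194
Ranking by B (broadest → narrowest): Plethodon richmondi (3.82) > Plethodon glutinosus (3.52) > Plethodon cinereus (2.18)

Plethodon richmondi > Plethodon glutinosus > Plethodon cinereus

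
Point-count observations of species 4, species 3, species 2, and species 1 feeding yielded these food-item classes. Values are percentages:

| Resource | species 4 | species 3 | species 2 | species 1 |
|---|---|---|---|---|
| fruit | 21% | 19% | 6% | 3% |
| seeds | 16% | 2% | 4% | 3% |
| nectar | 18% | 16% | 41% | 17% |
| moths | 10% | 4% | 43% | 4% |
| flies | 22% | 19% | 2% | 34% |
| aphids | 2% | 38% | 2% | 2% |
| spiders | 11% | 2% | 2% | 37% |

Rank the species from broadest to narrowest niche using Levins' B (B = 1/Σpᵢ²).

species 4 > species 3 > species 1 > species 2

Convert percentages to proportions (divide by 100).
Σp_4ᵢ² = 0.21² + 0.16² + 0.18² + 0.10² + 0.22² + 0.02² + 0.11² = 0.0441 + 0.0256 + 0.0324 + 0.0100 + 0.0484 + 0.0004 + 0.0121 = 0.1730
B_4 = 1 / 0.1730 = 5.7803
Σp_3ᵢ² = 0.19² + 0.02² + 0.16² + 0.04² + 0.19² + 0.38² + 0.02² = 0.0361 + 0.0004 + 0.0256 + 0.0016 + 0.0361 + 0.1444 + 0.0004 = 0.2446
B_3 = 1 / 0.2446 = 4.0883
Σp_2ᵢ² = 0.06² + 0.04² + 0.41² + 0.43² + 0.02² + 0.02² + 0.02² = 0.0036 + 0.0016 + 0.1681 + 0.1849 + 0.0004 + 0.0004 + 0.0004 = 0.3594
B_2 = 1 / 0.3594 = 2.7824
Σp_1ᵢ² = 0.03² + 0.03² + 0.17² + 0.04² + 0.34² + 0.02² + 0.37² = 0.0009 + 0.0009 + 0.0289 + 0.0016 + 0.1156 + 0.0004 + 0.1369 = 0.2852
B_1 = 1 / 0.2852 = 3.5063
Ranking by B (broadest → narrowest): species 4 (5.78) > species 3 (4.09) > species 1 (3.51) > species 2 (2.78)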